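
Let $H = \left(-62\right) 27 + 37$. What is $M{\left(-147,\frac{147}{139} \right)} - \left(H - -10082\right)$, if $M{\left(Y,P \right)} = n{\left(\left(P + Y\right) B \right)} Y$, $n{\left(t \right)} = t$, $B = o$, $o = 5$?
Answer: $\frac{13736355}{139} \approx 98823.0$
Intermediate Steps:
$B = 5$
$H = -1637$ ($H = -1674 + 37 = -1637$)
$M{\left(Y,P \right)} = Y \left(5 P + 5 Y\right)$ ($M{\left(Y,P \right)} = \left(P + Y\right) 5 Y = \left(5 P + 5 Y\right) Y = Y \left(5 P + 5 Y\right)$)
$M{\left(-147,\frac{147}{139} \right)} - \left(H - -10082\right) = 5 \left(-147\right) \left(\frac{147}{139} - 147\right) - \left(-1637 - -10082\right) = 5 \left(-147\right) \left(147 \cdot \frac{1}{139} - 147\right) - \left(-1637 + 10082\right) = 5 \left(-147\right) \left(\frac{147}{139} - 147\right) - 8445 = 5 \left(-147\right) \left(- \frac{20286}{139}\right) - 8445 = \frac{14910210}{139} - 8445 = \frac{13736355}{139}$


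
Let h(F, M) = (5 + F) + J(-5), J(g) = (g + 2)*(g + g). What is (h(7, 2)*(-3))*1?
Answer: -126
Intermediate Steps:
J(g) = 2*g*(2 + g) (J(g) = (2 + g)*(2*g) = 2*g*(2 + g))
h(F, M) = 35 + F (h(F, M) = (5 + F) + 2*(-5)*(2 - 5) = (5 + F) + 2*(-5)*(-3) = (5 + F) + 30 = 35 + F)
(h(7, 2)*(-3))*1 = ((35 + 7)*(-3))*1 = (42*(-3))*1 = -126*1 = -126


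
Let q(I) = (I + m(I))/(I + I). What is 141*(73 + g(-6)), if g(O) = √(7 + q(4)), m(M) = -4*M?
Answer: 10293 + 141*√22/2 ≈ 10624.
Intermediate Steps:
q(I) = -3/2 (q(I) = (I - 4*I)/(I + I) = (-3*I)/((2*I)) = (-3*I)*(1/(2*I)) = -3/2)
g(O) = √22/2 (g(O) = √(7 - 3/2) = √(11/2) = √22/2)
141*(73 + g(-6)) = 141*(73 + √22/2) = 10293 + 141*√22/2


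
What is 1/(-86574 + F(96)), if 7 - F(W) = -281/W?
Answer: -96/8310151 ≈ -1.1552e-5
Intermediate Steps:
F(W) = 7 + 281/W (F(W) = 7 - (-281)/W = 7 + 281/W)
1/(-86574 + F(96)) = 1/(-86574 + (7 + 281/96)) = 1/(-86574 + 953/96) = 1/(-8310151/96) = -96/8310151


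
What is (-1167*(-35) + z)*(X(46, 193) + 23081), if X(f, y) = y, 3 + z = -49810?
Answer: -208721232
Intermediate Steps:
z = -49813 (z = -3 - 49810 = -49813)
(-1167*(-35) + z)*(X(46, 193) + 23081) = (-1167*(-35) - 49813)*(193 + 23081) = (40845 - 49813)*23274 = -8968*23274 = -208721232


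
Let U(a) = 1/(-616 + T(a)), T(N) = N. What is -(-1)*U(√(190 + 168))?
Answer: -308/189549 - √358/379098 ≈ -0.0016748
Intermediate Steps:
U(a) = 1/(-616 + a)
-(-1)*U(√(190 + 168)) = -(-1)/(-616 + √(190 + 168)) = -(-1)/(-616 + √358) = 1/(-616 + √358)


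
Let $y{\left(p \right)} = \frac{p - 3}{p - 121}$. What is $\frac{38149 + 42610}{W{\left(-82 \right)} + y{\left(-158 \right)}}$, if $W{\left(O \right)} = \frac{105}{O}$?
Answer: $- \frac{263943486}{2299} \approx -1.1481 \cdot 10^{5}$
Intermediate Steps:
$y{\left(p \right)} = \frac{-3 + p}{-121 + p}$
$\frac{38149 + 42610}{W{\left(-82 \right)} + y{\left(-158 \right)}} = \frac{38149 + 42610}{\frac{105}{-82} + \frac{-3 - 158}{-121 - 158}} = \frac{80759}{105 \left(- \frac{1}{82}\right) + \frac{1}{-279} \left(-161\right)} = \frac{80759}{- \frac{105}{82} - - \frac{161}{279}} = \frac{80759}{- \frac{105}{82} + \frac{161}{279}} = \frac{80759}{- \frac{16093}{22878}} = 80759 \left(- \frac{22878}{16093}\right) = - \frac{263943486}{2299}$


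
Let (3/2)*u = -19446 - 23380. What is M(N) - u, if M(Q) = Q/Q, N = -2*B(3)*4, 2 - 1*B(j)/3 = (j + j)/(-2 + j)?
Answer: 85655/3 ≈ 28552.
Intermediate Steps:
B(j) = 6 - 6*j/(-2 + j) (B(j) = 6 - 3*(j + j)/(-2 + j) = 6 - 3*2*j/(-2 + j) = 6 - 6*j/(-2 + j))
N = 96 (N = -(-24)/(-2 + 3)*4 = -(-24)/1*4 = -(-24)*4 = -2*(-12)*4 = 24*4 = 96)
M(Q) = 1
u = -85652/3 (u = 2*(-19446 - 23380)/3 = (2/3)*(-42826) = -85652/3 ≈ -28551.)
M(N) - u = 1 - 1*(-85652/3) = 1 + 85652/3 = 85655/3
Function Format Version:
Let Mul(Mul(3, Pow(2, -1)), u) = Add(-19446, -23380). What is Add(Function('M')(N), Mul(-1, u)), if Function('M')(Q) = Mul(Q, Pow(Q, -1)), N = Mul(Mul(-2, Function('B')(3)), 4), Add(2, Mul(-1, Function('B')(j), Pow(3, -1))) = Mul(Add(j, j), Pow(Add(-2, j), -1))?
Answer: Rational(85655, 3) ≈ 28552.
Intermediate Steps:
Function('B')(j) = Add(6, Mul(-6, j, Pow(Add(-2, j), -1))) (Function('B')(j) = Add(6, Mul(-3, Mul(Add(j, j), Pow(Add(-2, j), -1)))) = Add(6, Mul(-3, Mul(Mul(2, j), Pow(Add(-2, j), -1)))) = Add(6, Mul(-3, Mul(2, j, Pow(Add(-2, j), -1)))) = Add(6, Mul(-6, j, Pow(Add(-2, j), -1))))
N = 96 (N = Mul(Mul(-2, Mul(-12, Pow(Add(-2, 3), -1))), 4) = Mul(Mul(-2, Mul(-12, Pow(1, -1))), 4) = Mul(Mul(-2, Mul(-12, 1)), 4) = Mul(Mul(-2, -12), 4) = Mul(24, 4) = 96)
Function('M')(Q) = 1
u = Rational(-85652, 3) (u = Mul(Rational(2, 3), Add(-19446, -23380)) = Mul(Rational(2, 3), -42826) = Rational(-85652, 3) ≈ -28551.)
Add(Function('M')(N), Mul(-1, u)) = Add(1, Mul(-1, Rational(-85652, 3))) = Add(1, Rational(85652, 3)) = Rational(85655, 3)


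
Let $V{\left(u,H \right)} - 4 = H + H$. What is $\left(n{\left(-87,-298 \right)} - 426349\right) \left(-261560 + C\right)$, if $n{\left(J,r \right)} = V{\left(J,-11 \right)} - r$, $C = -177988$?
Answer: $187277776812$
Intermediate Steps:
$V{\left(u,H \right)} = 4 + 2 H$ ($V{\left(u,H \right)} = 4 + \left(H + H\right) = 4 + 2 H$)
$n{\left(J,r \right)} = -18 - r$ ($n{\left(J,r \right)} = \left(4 + 2 \left(-11\right)\right) - r = \left(4 - 22\right) - r = -18 - r$)
$\left(n{\left(-87,-298 \right)} - 426349\right) \left(-261560 + C\right) = \left(\left(-18 - -298\right) - 426349\right) \left(-261560 - 177988\right) = \left(\left(-18 + 298\right) - 426349\right) \left(-439548\right) = \left(280 - 426349\right) \left(-439548\right) = \left(-426069\right) \left(-439548\right) = 187277776812$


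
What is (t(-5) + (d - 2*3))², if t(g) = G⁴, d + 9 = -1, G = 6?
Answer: 1638400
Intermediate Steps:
d = -10 (d = -9 - 1 = -10)
t(g) = 1296 (t(g) = 6⁴ = 1296)
(t(-5) + (d - 2*3))² = (1296 + (-10 - 2*3))² = (1296 + (-10 - 6))² = (1296 - 16)² = 1280² = 1638400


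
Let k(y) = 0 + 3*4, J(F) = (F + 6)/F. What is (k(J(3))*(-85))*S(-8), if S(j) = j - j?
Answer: 0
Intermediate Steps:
J(F) = (6 + F)/F
k(y) = 12 (k(y) = 0 + 12 = 12)
S(j) = 0
(k(J(3))*(-85))*S(-8) = (12*(-85))*0 = -1020*0 = 0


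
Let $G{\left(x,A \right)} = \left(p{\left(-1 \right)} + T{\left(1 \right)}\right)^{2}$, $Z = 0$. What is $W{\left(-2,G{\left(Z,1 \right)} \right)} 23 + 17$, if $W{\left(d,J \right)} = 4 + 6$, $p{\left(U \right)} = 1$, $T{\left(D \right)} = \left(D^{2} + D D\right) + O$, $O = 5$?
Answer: $247$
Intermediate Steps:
$T{\left(D \right)} = 5 + 2 D^{2}$ ($T{\left(D \right)} = \left(D^{2} + D D\right) + 5 = \left(D^{2} + D^{2}\right) + 5 = 2 D^{2} + 5 = 5 + 2 D^{2}$)
$G{\left(x,A \right)} = 64$ ($G{\left(x,A \right)} = \left(1 + \left(5 + 2 \cdot 1^{2}\right)\right)^{2} = \left(1 + \left(5 + 2 \cdot 1\right)\right)^{2} = \left(1 + \left(5 + 2\right)\right)^{2} = \left(1 + 7\right)^{2} = 8^{2} = 64$)
$W{\left(d,J \right)} = 10$
$W{\left(-2,G{\left(Z,1 \right)} \right)} 23 + 17 = 10 \cdot 23 + 17 = 230 + 17 = 247$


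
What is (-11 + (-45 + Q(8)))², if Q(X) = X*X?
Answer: 64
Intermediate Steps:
Q(X) = X²
(-11 + (-45 + Q(8)))² = (-11 + (-45 + 8²))² = (-11 + (-45 + 64))² = (-11 + 19)² = 8² = 64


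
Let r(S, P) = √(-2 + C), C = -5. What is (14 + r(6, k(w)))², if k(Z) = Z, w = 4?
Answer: (14 + I*√7)² ≈ 189.0 + 74.081*I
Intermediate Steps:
r(S, P) = I*√7 (r(S, P) = √(-2 - 5) = √(-7) = I*√7)
(14 + r(6, k(w)))² = (14 + I*√7)²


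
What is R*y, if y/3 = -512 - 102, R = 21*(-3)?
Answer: 116046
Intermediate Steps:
R = -63
y = -1842 (y = 3*(-512 - 102) = 3*(-614) = -1842)
R*y = -63*(-1842) = 116046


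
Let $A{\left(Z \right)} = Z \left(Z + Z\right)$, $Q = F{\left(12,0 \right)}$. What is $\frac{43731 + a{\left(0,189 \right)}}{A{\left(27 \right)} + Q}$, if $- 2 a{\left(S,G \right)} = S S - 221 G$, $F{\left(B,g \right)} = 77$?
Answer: $\frac{129231}{3070} \approx 42.095$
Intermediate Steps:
$a{\left(S,G \right)} = - \frac{S^{2}}{2} + \frac{221 G}{2}$ ($a{\left(S,G \right)} = - \frac{S S - 221 G}{2} = - \frac{S^{2} - 221 G}{2} = - \frac{S^{2}}{2} + \frac{221 G}{2}$)
$Q = 77$
$A{\left(Z \right)} = 2 Z^{2}$ ($A{\left(Z \right)} = Z 2 Z = 2 Z^{2}$)
$\frac{43731 + a{\left(0,189 \right)}}{A{\left(27 \right)} + Q} = \frac{43731 + \left(- \frac{0^{2}}{2} + \frac{221}{2} \cdot 189\right)}{2 \cdot 27^{2} + 77} = \frac{43731 + \left(\left(- \frac{1}{2}\right) 0 + \frac{41769}{2}\right)}{2 \cdot 729 + 77} = \frac{43731 + \left(0 + \frac{41769}{2}\right)}{1458 + 77} = \frac{43731 + \frac{41769}{2}}{1535} = \frac{129231}{2} \cdot \frac{1}{1535} = \frac{129231}{3070}$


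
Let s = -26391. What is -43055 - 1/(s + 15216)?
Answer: -481139624/11175 ≈ -43055.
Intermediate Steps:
-43055 - 1/(s + 15216) = -43055 - 1/(-26391 + 15216) = -43055 - 1/(-11175) = -43055 - 1*(-1/11175) = -43055 + 1/11175 = -481139624/11175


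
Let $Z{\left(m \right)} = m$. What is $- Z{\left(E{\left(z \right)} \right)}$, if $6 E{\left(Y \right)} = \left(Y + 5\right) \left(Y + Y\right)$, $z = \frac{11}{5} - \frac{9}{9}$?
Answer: $- \frac{62}{25} \approx -2.48$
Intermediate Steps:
$z = \frac{6}{5}$ ($z = 11 \cdot \frac{1}{5} - 1 = \frac{11}{5} - 1 = \frac{6}{5} \approx 1.2$)
$E{\left(Y \right)} = \frac{Y \left(5 + Y\right)}{3}$ ($E{\left(Y \right)} = \frac{\left(Y + 5\right) \left(Y + Y\right)}{6} = \frac{\left(5 + Y\right) 2 Y}{6} = \frac{2 Y \left(5 + Y\right)}{6} = \frac{Y \left(5 + Y\right)}{3}$)
$- Z{\left(E{\left(z \right)} \right)} = - \frac{6 \left(5 + \frac{6}{5}\right)}{3 \cdot 5} = - \frac{6 \cdot 31}{3 \cdot 5 \cdot 5} = \left(-1\right) \frac{62}{25} = - \frac{62}{25}$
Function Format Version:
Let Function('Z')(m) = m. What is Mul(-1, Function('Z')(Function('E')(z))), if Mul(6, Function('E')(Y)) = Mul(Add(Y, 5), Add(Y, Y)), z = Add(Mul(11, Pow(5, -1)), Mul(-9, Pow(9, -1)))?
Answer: Rational(-62, 25) ≈ -2.4800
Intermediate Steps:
z = Rational(6, 5) (z = Add(Mul(11, Rational(1, 5)), Mul(-9, Rational(1, 9))) = Add(Rational(11, 5), -1) = Rational(6, 5) ≈ 1.2000)
Function('E')(Y) = Mul(Rational(1, 3), Y, Add(5, Y)) (Function('E')(Y) = Mul(Rational(1, 6), Mul(Add(Y, 5), Add(Y, Y))) = Mul(Rational(1, 6), Mul(Add(5, Y), Mul(2, Y))) = Mul(Rational(1, 6), Mul(2, Y, Add(5, Y))) = Mul(Rational(1, 3), Y, Add(5, Y)))
Mul(-1, Function('Z')(Function('E')(z))) = Mul(-1, Mul(Rational(1, 3), Rational(6, 5), Add(5, Rational(6, 5)))) = Mul(-1, Mul(Rational(1, 3), Rational(6, 5), Rational(31, 5))) = Mul(-1, Rational(62, 25)) = Rational(-62, 25)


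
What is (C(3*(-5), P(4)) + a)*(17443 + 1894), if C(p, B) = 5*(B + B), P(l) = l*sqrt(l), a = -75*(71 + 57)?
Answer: -184088240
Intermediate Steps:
a = -9600 (a = -75*128 = -9600)
P(l) = l**(3/2)
C(p, B) = 10*B (C(p, B) = 5*(2*B) = 10*B)
(C(3*(-5), P(4)) + a)*(17443 + 1894) = (10*4**(3/2) - 9600)*(17443 + 1894) = (10*8 - 9600)*19337 = (80 - 9600)*19337 = -9520*19337 = -184088240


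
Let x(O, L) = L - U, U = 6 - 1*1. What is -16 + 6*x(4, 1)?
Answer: -40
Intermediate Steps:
U = 5 (U = 6 - 1 = 5)
x(O, L) = -5 + L (x(O, L) = L - 1*5 = L - 5 = -5 + L)
-16 + 6*x(4, 1) = -16 + 6*(-5 + 1) = -16 + 6*(-4) = -16 - 24 = -40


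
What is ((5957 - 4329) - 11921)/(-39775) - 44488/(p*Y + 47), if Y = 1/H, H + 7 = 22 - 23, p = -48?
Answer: -1768964671/2108075 ≈ -839.14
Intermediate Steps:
H = -8 (H = -7 + (22 - 23) = -7 - 1 = -8)
Y = -⅛ (Y = 1/(-8) = -⅛ ≈ -0.12500)
((5957 - 4329) - 11921)/(-39775) - 44488/(p*Y + 47) = ((5957 - 4329) - 11921)/(-39775) - 44488/(-48*(-⅛) + 47) = (1628 - 11921)*(-1/39775) - 44488/(6 + 47) = -10293*(-1/39775) - 44488/53 = 10293/39775 - 44488*1/53 = 10293/39775 - 44488/53 = -1768964671/2108075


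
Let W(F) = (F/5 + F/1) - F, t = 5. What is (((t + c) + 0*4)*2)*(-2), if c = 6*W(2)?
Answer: -148/5 ≈ -29.600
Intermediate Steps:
W(F) = F/5 (W(F) = (F*(⅕) + F*1) - F = (F/5 + F) - F = 6*F/5 - F = F/5)
c = 12/5 (c = 6*((⅕)*2) = 6*(⅖) = 12/5 ≈ 2.4000)
(((t + c) + 0*4)*2)*(-2) = (((5 + 12/5) + 0*4)*2)*(-2) = ((37/5 + 0)*2)*(-2) = ((37/5)*2)*(-2) = (74/5)*(-2) = -148/5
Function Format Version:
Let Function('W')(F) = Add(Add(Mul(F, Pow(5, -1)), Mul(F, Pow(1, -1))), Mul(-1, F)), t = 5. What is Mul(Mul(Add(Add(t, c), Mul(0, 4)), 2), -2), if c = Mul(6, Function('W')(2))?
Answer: Rational(-148, 5) ≈ -29.600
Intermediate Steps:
Function('W')(F) = Mul(Rational(1, 5), F) (Function('W')(F) = Add(Add(Mul(F, Rational(1, 5)), Mul(F, 1)), Mul(-1, F)) = Add(Add(Mul(Rational(1, 5), F), F), Mul(-1, F)) = Add(Mul(Rational(6, 5), F), Mul(-1, F)) = Mul(Rational(1, 5), F))
c = Rational(12, 5) (c = Mul(6, Mul(Rational(1, 5), 2)) = Mul(6, Rational(2, 5)) = Rational(12, 5) ≈ 2.4000)
Mul(Mul(Add(Add(t, c), Mul(0, 4)), 2), -2) = Mul(Mul(Add(Add(5, Rational(12, 5)), Mul(0, 4)), 2), -2) = Mul(Mul(Add(Rational(37, 5), 0), 2), -2) = Mul(Mul(Rational(37, 5), 2), -2) = Mul(Rational(74, 5), -2) = Rational(-148, 5)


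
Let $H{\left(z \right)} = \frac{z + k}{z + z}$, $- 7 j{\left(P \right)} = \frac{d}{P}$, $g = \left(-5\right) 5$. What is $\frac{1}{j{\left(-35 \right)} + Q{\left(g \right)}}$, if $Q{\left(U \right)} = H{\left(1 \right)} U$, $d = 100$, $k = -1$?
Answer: $\frac{49}{20} \approx 2.45$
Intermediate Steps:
$g = -25$
$j{\left(P \right)} = - \frac{100}{7 P}$ ($j{\left(P \right)} = - \frac{100 \frac{1}{P}}{7} = - \frac{100}{7 P}$)
$H{\left(z \right)} = \frac{-1 + z}{2 z}$ ($H{\left(z \right)} = \frac{z - 1}{z + z} = \frac{-1 + z}{2 z}$)
$Q{\left(U \right)} = 0$ ($Q{\left(U \right)} = \frac{-1 + 1}{2 \cdot 1} U = \frac{1}{2} \cdot 1 \cdot 0 U = 0 U = 0$)
$\frac{1}{j{\left(-35 \right)} + Q{\left(g \right)}} = \frac{1}{- \frac{100}{7 \left(-35\right)} + 0} = \frac{1}{\left(- \frac{100}{7}\right) \left(- \frac{1}{35}\right) + 0} = \frac{1}{\frac{20}{49} + 0} = \frac{1}{\frac{20}{49}} = \frac{49}{20}$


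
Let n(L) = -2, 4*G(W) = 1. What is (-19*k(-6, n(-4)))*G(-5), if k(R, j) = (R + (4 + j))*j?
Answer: -38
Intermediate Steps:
G(W) = ¼ (G(W) = (¼)*1 = ¼)
k(R, j) = j*(4 + R + j) (k(R, j) = (4 + R + j)*j = j*(4 + R + j))
(-19*k(-6, n(-4)))*G(-5) = -(-38)*(4 - 6 - 2)*(¼) = -(-38)*(-4)*(¼) = -19*8*(¼) = -152*¼ = -38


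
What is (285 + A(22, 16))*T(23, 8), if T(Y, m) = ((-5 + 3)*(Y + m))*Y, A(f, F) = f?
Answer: -437782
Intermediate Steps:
T(Y, m) = Y*(-2*Y - 2*m) (T(Y, m) = (-2*(Y + m))*Y = (-2*Y - 2*m)*Y = Y*(-2*Y - 2*m))
(285 + A(22, 16))*T(23, 8) = (285 + 22)*(-2*23*(23 + 8)) = 307*(-2*23*31) = 307*(-1426) = -437782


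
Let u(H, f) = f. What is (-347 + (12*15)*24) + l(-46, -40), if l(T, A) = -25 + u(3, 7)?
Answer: 3955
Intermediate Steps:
l(T, A) = -18 (l(T, A) = -25 + 7 = -18)
(-347 + (12*15)*24) + l(-46, -40) = (-347 + (12*15)*24) - 18 = (-347 + 180*24) - 18 = (-347 + 4320) - 18 = 3973 - 18 = 3955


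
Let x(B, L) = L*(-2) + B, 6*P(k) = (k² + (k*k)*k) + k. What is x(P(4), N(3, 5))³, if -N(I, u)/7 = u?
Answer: 592704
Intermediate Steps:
N(I, u) = -7*u
P(k) = k/6 + k²/6 + k³/6 (P(k) = ((k² + (k*k)*k) + k)/6 = ((k² + k²*k) + k)/6 = ((k² + k³) + k)/6 = (k + k² + k³)/6 = k/6 + k²/6 + k³/6)
x(B, L) = B - 2*L (x(B, L) = -2*L + B = B - 2*L)
x(P(4), N(3, 5))³ = ((⅙)*4*(1 + 4 + 4²) - (-14)*5)³ = ((⅙)*4*(1 + 4 + 16) - 2*(-35))³ = ((⅙)*4*21 + 70)³ = (14 + 70)³ = 84³ = 592704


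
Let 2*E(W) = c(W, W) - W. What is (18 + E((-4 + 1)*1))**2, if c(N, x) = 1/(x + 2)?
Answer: 361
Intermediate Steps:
c(N, x) = 1/(2 + x)
E(W) = 1/(2*(2 + W)) - W/2 (E(W) = (1/(2 + W) - W)/2 = 1/(2*(2 + W)) - W/2)
(18 + E((-4 + 1)*1))**2 = (18 + (1 - (-4 + 1)*1*(2 + (-4 + 1)*1))/(2*(2 + (-4 + 1)*1)))**2 = (18 + (1 - (-3*1)*(2 - 3*1))/(2*(2 - 3*1)))**2 = (18 + (1 - 1*(-3)*(2 - 3))/(2*(2 - 3)))**2 = (18 + (1/2)*(1 - 1*(-3)*(-1))/(-1))**2 = (18 + (1/2)*(-1)*(1 - 3))**2 = (18 + (1/2)*(-1)*(-2))**2 = (18 + 1)**2 = 19**2 = 361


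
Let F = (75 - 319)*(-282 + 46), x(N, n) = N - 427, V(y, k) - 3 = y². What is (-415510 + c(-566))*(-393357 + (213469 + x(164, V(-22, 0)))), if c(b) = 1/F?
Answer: 4310423946923689/57584 ≈ 7.4855e+10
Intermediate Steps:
V(y, k) = 3 + y²
x(N, n) = -427 + N
F = 57584 (F = -244*(-236) = 57584)
c(b) = 1/57584
(-415510 + c(-566))*(-393357 + (213469 + x(164, V(-22, 0)))) = (-415510 + 1/57584)*(-393357 + (213469 + (-427 + 164))) = -23926727839*(-393357 + (213469 - 263))/57584 = -23926727839*(-393357 + 213206)/57584 = -23926727839/57584*(-180151) = 4310423946923689/57584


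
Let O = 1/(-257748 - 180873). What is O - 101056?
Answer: -44325283777/438621 ≈ -1.0106e+5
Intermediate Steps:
O = -1/438621 (O = 1/(-438621) = -1/438621 ≈ -2.2799e-6)
O - 101056 = -1/438621 - 101056 = -44325283777/438621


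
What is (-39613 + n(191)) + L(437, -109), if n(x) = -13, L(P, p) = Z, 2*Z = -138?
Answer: -39695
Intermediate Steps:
Z = -69 (Z = (1/2)*(-138) = -69)
L(P, p) = -69
(-39613 + n(191)) + L(437, -109) = (-39613 - 13) - 69 = -39626 - 69 = -39695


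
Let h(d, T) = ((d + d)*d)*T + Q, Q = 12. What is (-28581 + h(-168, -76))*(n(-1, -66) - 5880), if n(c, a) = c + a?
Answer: 25682815299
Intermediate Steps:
h(d, T) = 12 + 2*T*d² (h(d, T) = ((d + d)*d)*T + 12 = ((2*d)*d)*T + 12 = (2*d²)*T + 12 = 2*T*d² + 12 = 12 + 2*T*d²)
n(c, a) = a + c
(-28581 + h(-168, -76))*(n(-1, -66) - 5880) = (-28581 + (12 + 2*(-76)*(-168)²))*((-66 - 1) - 5880) = (-28581 + (12 + 2*(-76)*28224))*(-67 - 5880) = (-28581 + (12 - 4290048))*(-5947) = (-28581 - 4290036)*(-5947) = -4318617*(-5947) = 25682815299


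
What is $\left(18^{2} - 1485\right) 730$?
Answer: $-847530$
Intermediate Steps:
$\left(18^{2} - 1485\right) 730 = \left(324 - 1485\right) 730 = \left(-1161\right) 730 = -847530$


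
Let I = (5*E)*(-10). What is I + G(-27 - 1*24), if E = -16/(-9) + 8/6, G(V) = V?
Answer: -1859/9 ≈ -206.56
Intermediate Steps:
E = 28/9 (E = -16*(-1/9) + 8*(1/6) = 16/9 + 4/3 = 28/9 ≈ 3.1111)
I = -1400/9 (I = (5*(28/9))*(-10) = (140/9)*(-10) = -1400/9 ≈ -155.56)
I + G(-27 - 1*24) = -1400/9 + (-27 - 1*24) = -1400/9 + (-27 - 24) = -1400/9 - 51 = -1859/9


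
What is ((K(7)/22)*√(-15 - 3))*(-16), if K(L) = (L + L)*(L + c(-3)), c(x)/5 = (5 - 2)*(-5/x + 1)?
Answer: -15792*I*√2/11 ≈ -2030.3*I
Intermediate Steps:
c(x) = 15 - 75/x (c(x) = 5*((5 - 2)*(-5/x + 1)) = 5*(3*(1 - 5/x)) = 5*(3 - 15/x) = 15 - 75/x)
K(L) = 2*L*(40 + L) (K(L) = (L + L)*(L + (15 - 75/(-3))) = (2*L)*(L + (15 - 75*(-⅓))) = (2*L)*(L + (15 + 25)) = (2*L)*(L + 40) = (2*L)*(40 + L) = 2*L*(40 + L))
((K(7)/22)*√(-15 - 3))*(-16) = (((2*7*(40 + 7))/22)*√(-15 - 3))*(-16) = (((2*7*47)*(1/22))*√(-18))*(-16) = ((658*(1/22))*(3*I*√2))*(-16) = (329*(3*I*√2)/11)*(-16) = (987*I*√2/11)*(-16) = -15792*I*√2/11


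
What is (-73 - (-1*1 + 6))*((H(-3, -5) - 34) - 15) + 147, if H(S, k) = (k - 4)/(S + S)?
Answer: 3852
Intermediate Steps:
H(S, k) = (-4 + k)/(2*S) (H(S, k) = (-4 + k)/((2*S)) = (-4 + k)*(1/(2*S)) = (-4 + k)/(2*S))
(-73 - (-1*1 + 6))*((H(-3, -5) - 34) - 15) + 147 = (-73 - (-1*1 + 6))*(((1/2)*(-4 - 5)/(-3) - 34) - 15) + 147 = (-73 - (-1 + 6))*(((1/2)*(-1/3)*(-9) - 34) - 15) + 147 = (-73 - 1*5)*((3/2 - 34) - 15) + 147 = (-73 - 5)*(-65/2 - 15) + 147 = -78*(-95/2) + 147 = 3705 + 147 = 3852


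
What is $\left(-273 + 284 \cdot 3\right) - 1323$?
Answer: $-744$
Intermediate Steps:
$\left(-273 + 284 \cdot 3\right) - 1323 = \left(-273 + 852\right) - 1323 = 579 - 1323 = -744$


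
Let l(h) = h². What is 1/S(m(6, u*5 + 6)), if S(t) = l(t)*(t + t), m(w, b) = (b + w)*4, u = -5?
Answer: -1/281216 ≈ -3.5560e-6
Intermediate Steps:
m(w, b) = 4*b + 4*w
S(t) = 2*t³ (S(t) = t²*(t + t) = t²*(2*t) = 2*t³)
1/S(m(6, u*5 + 6)) = 1/(2*(4*(-5*5 + 6) + 4*6)³) = 1/(2*(4*(-25 + 6) + 24)³) = 1/(2*(4*(-19) + 24)³) = 1/(2*(-76 + 24)³) = 1/(2*(-52)³) = 1/(2*(-140608)) = 1/(-281216) = -1/281216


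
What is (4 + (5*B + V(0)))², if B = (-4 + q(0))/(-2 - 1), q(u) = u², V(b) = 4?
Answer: 1936/9 ≈ 215.11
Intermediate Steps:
B = 4/3 (B = (-4 + 0²)/(-2 - 1) = (-4 + 0)/(-3) = -4*(-⅓) = 4/3 ≈ 1.3333)
(4 + (5*B + V(0)))² = (4 + (5*(4/3) + 4))² = (4 + (20/3 + 4))² = (4 + 32/3)² = (44/3)² = 1936/9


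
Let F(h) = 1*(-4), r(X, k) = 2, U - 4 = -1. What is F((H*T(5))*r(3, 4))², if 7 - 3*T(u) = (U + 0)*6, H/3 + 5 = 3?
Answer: 16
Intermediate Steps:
U = 3 (U = 4 - 1 = 3)
H = -6 (H = -15 + 3*3 = -15 + 9 = -6)
T(u) = -11/3 (T(u) = 7/3 - (3 + 0)*6/3 = 7/3 - 6 = -11/3)
F(h) = -4
F((H*T(5))*r(3, 4))² = (-4)² = 16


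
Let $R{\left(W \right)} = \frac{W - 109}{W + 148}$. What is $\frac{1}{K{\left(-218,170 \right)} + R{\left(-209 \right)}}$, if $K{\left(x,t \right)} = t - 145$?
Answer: $\frac{61}{1843} \approx 0.033098$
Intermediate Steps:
$K{\left(x,t \right)} = -145 + t$ ($K{\left(x,t \right)} = t - 145 = -145 + t$)
$R{\left(W \right)} = \frac{-109 + W}{148 + W}$
$\frac{1}{K{\left(-218,170 \right)} + R{\left(-209 \right)}} = \frac{1}{\left(-145 + 170\right) + \frac{-109 - 209}{148 - 209}} = \frac{1}{25 + \frac{1}{-61} \left(-318\right)} = \frac{1}{25 - - \frac{318}{61}} = \frac{1}{25 + \frac{318}{61}} = \frac{1}{\frac{1843}{61}} = \frac{61}{1843}$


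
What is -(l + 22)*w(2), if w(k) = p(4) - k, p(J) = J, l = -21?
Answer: -2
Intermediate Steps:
w(k) = 4 - k
-(l + 22)*w(2) = -(-21 + 22)*(4 - 1*2) = -(4 - 2) = -2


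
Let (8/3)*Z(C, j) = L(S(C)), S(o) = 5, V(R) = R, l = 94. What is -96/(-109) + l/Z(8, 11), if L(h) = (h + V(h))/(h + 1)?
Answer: 82448/545 ≈ 151.28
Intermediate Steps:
L(h) = 2*h/(1 + h) (L(h) = (h + h)/(h + 1) = (2*h)/(1 + h) = 2*h/(1 + h))
Z(C, j) = 5/8 (Z(C, j) = 3*(2*5/(1 + 5))/8 = 3*(2*5/6)/8 = 3*(2*5*(1/6))/8 = (3/8)*(5/3) = 5/8)
-96/(-109) + l/Z(8, 11) = -96/(-109) + 94/(5/8) = -96*(-1/109) + 94*(8/5) = 96/109 + 752/5 = 82448/545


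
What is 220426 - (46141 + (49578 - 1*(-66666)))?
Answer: 58041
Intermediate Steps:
220426 - (46141 + (49578 - 1*(-66666))) = 220426 - (46141 + (49578 + 66666)) = 220426 - (46141 + 116244) = 220426 - 1*162385 = 220426 - 162385 = 58041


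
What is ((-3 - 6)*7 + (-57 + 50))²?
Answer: 4900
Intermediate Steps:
((-3 - 6)*7 + (-57 + 50))² = (-9*7 - 7)² = (-63 - 7)² = (-70)² = 4900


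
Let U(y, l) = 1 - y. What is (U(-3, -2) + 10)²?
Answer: 196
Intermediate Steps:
(U(-3, -2) + 10)² = ((1 - 1*(-3)) + 10)² = ((1 + 3) + 10)² = (4 + 10)² = 14² = 196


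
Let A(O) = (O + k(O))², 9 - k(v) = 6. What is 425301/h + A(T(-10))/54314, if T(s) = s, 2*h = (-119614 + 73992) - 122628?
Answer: -23095676389/4569165250 ≈ -5.0547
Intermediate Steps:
k(v) = 3 (k(v) = 9 - 1*6 = 9 - 6 = 3)
h = -84125 (h = ((-119614 + 73992) - 122628)/2 = (-45622 - 122628)/2 = (½)*(-168250) = -84125)
A(O) = (3 + O)² (A(O) = (O + 3)² = (3 + O)²)
425301/h + A(T(-10))/54314 = 425301/(-84125) + (3 - 10)²/54314 = 425301*(-1/84125) + (-7)²*(1/54314) = -425301/84125 + 49*(1/54314) = -425301/84125 + 49/54314 = -23095676389/4569165250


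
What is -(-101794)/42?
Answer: 7271/3 ≈ 2423.7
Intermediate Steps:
-(-101794)/42 = -661*(-11/3) = 7271/3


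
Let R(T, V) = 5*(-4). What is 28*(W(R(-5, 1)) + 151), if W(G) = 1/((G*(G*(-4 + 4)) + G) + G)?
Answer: 42273/10 ≈ 4227.3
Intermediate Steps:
R(T, V) = -20
W(G) = 1/(2*G) (W(G) = 1/((G*(G*0) + G) + G) = 1/((G*0 + G) + G) = 1/((0 + G) + G) = 1/(G + G) = 1/(2*G))
28*(W(R(-5, 1)) + 151) = 28*((½)/(-20) + 151) = 28*((½)*(-1/20) + 151) = 28*(-1/40 + 151) = 28*(6039/40) = 42273/10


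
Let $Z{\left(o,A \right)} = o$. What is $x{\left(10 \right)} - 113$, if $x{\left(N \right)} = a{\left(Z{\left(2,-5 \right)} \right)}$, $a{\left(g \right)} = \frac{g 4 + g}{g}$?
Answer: $-108$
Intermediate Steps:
$a{\left(g \right)} = 5$ ($a{\left(g \right)} = \frac{4 g + g}{g} = \frac{5 g}{g} = 5$)
$x{\left(N \right)} = 5$
$x{\left(10 \right)} - 113 = 5 - 113 = -108$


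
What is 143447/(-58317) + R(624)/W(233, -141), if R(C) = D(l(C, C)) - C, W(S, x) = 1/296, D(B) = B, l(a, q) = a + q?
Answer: 10771239721/58317 ≈ 1.8470e+5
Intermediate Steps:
W(S, x) = 1/296
R(C) = C (R(C) = (C + C) - C = 2*C - C = C)
143447/(-58317) + R(624)/W(233, -141) = 143447/(-58317) + 624/(1/296) = 143447*(-1/58317) + 624*296 = -143447/58317 + 184704 = 10771239721/58317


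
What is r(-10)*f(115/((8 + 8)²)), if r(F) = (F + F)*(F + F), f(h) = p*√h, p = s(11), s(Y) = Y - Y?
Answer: 0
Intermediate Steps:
s(Y) = 0
p = 0
f(h) = 0 (f(h) = 0*√h = 0)
r(F) = 4*F² (r(F) = (2*F)*(2*F) = 4*F²)
r(-10)*f(115/((8 + 8)²)) = (4*(-10)²)*0 = (4*100)*0 = 400*0 = 0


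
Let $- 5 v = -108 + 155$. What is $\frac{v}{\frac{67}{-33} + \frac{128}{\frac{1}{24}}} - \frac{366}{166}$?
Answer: $- \frac{92826468}{42043235} \approx -2.2079$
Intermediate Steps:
$v = - \frac{47}{5}$ ($v = - \frac{-108 + 155}{5} = \left(- \frac{1}{5}\right) 47 = - \frac{47}{5} \approx -9.4$)
$\frac{v}{\frac{67}{-33} + \frac{128}{\frac{1}{24}}} - \frac{366}{166} = - \frac{47}{5 \left(\frac{67}{-33} + \frac{128}{\frac{1}{24}}\right)} - \frac{366}{166} = - \frac{47}{5 \left(67 \left(- \frac{1}{33}\right) + 128 \frac{1}{\frac{1}{24}}\right)} - \frac{183}{83} = - \frac{47}{5 \left(- \frac{67}{33} + 128 \cdot 24\right)} - \frac{183}{83} = - \frac{47}{5 \left(- \frac{67}{33} + 3072\right)} - \frac{183}{83} = - \frac{47}{5 \cdot \frac{101309}{33}} - \frac{183}{83} = \left(- \frac{47}{5}\right) \frac{33}{101309} - \frac{183}{83} = - \frac{1551}{506545} - \frac{183}{83} = - \frac{92826468}{42043235}$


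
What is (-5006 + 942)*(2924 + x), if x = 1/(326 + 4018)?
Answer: -6452543356/543 ≈ -1.1883e+7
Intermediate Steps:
x = 1/4344 ≈ 0.00023020
(-5006 + 942)*(2924 + x) = (-5006 + 942)*(2924 + 1/4344) = -4064*12701857/4344 = -6452543356/543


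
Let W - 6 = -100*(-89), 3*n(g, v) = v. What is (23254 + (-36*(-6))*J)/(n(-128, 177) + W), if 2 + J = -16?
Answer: 19366/8965 ≈ 2.1602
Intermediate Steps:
J = -18 (J = -2 - 16 = -18)
n(g, v) = v/3
W = 8906 (W = 6 - 100*(-89) = 6 + 8900 = 8906)
(23254 + (-36*(-6))*J)/(n(-128, 177) + W) = (23254 - 36*(-6)*(-18))/((1/3)*177 + 8906) = (23254 - 6*(-36)*(-18))/(59 + 8906) = (23254 + 216*(-18))/8965 = (23254 - 3888)*(1/8965) = 19366*(1/8965) = 19366/8965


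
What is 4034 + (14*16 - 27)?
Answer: 4231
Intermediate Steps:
4034 + (14*16 - 27) = 4034 + (224 - 27) = 4034 + 197 = 4231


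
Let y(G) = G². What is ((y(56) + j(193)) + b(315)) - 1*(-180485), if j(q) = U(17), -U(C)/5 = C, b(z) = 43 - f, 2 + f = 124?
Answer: 183457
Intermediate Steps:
f = 122 (f = -2 + 124 = 122)
b(z) = -79 (b(z) = 43 - 1*122 = 43 - 122 = -79)
U(C) = -5*C
j(q) = -85 (j(q) = -5*17 = -85)
((y(56) + j(193)) + b(315)) - 1*(-180485) = ((56² - 85) - 79) - 1*(-180485) = ((3136 - 85) - 79) + 180485 = (3051 - 79) + 180485 = 2972 + 180485 = 183457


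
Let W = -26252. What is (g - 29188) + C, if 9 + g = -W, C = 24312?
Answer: 21367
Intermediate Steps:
g = 26243 (g = -9 - 1*(-26252) = -9 + 26252 = 26243)
(g - 29188) + C = (26243 - 29188) + 24312 = -2945 + 24312 = 21367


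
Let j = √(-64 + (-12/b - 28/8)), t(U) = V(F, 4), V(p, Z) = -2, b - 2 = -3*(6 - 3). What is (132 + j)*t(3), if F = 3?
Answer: -264 - I*√12894/7 ≈ -264.0 - 16.222*I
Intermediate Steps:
b = -7 (b = 2 - 3*(6 - 3) = 2 - 3*3 = 2 - 9 = -7)
t(U) = -2
j = I*√12894/14 (j = √(-64 + (-12/(-7) - 28/8)) = √(-64 + (-12*(-⅐) - 28*⅛)) = √(-64 + (12/7 - 7/2)) = √(-64 - 25/14) = √(-921/14) = I*√12894/14 ≈ 8.1108*I)
(132 + j)*t(3) = (132 + I*√12894/14)*(-2) = -264 - I*√12894/7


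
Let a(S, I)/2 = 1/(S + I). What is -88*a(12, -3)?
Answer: -176/9 ≈ -19.556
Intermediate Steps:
a(S, I) = 2/(I + S) (a(S, I) = 2/(S + I) = 2/(I + S))
-88*a(12, -3) = -176/(-3 + 12) = -176/9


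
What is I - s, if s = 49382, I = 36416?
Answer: -12966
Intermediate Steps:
I - s = 36416 - 1*49382 = 36416 - 49382 = -12966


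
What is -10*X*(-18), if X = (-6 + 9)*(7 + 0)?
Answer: 3780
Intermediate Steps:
X = 21 (X = 3*7 = 21)
-10*X*(-18) = -10*21*(-18) = -210*(-18) = 3780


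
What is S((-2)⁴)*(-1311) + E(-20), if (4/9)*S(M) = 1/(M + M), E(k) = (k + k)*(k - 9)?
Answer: 136681/128 ≈ 1067.8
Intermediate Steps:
E(k) = 2*k*(-9 + k) (E(k) = (2*k)*(-9 + k) = 2*k*(-9 + k))
S(M) = 9/(8*M) (S(M) = 9/(4*(M + M)) = 9/(4*((2*M))) = 9*(1/(2*M))/4 = 9/(8*M))
S((-2)⁴)*(-1311) + E(-20) = (9/(8*((-2)⁴)))*(-1311) + 2*(-20)*(-9 - 20) = ((9/8)/16)*(-1311) + 2*(-20)*(-29) = ((9/8)*(1/16))*(-1311) + 1160 = (9/128)*(-1311) + 1160 = -11799/128 + 1160 = 136681/128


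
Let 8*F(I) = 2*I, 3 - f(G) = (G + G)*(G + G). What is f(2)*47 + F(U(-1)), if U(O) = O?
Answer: -2445/4 ≈ -611.25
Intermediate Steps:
f(G) = 3 - 4*G**2 (f(G) = 3 - (G + G)*(G + G) = 3 - 2*G*2*G = 3 - 4*G**2)
F(I) = I/4 (F(I) = (2*I)/8 = I/4)
f(2)*47 + F(U(-1)) = (3 - 4*2**2)*47 + (1/4)*(-1) = (3 - 4*4)*47 - 1/4 = (3 - 16)*47 - 1/4 = -13*47 - 1/4 = -611 - 1/4 = -2445/4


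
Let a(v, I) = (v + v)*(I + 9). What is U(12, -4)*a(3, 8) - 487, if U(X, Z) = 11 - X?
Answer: -589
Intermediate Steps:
a(v, I) = 2*v*(9 + I) (a(v, I) = (2*v)*(9 + I) = 2*v*(9 + I))
U(12, -4)*a(3, 8) - 487 = (11 - 1*12)*(2*3*(9 + 8)) - 487 = (11 - 12)*(2*3*17) - 487 = -1*102 - 487 = -102 - 487 = -589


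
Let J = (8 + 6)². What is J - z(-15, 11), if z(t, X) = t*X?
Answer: 361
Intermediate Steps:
z(t, X) = X*t
J = 196 (J = 14² = 196)
J - z(-15, 11) = 196 - 11*(-15) = 196 - 1*(-165) = 196 + 165 = 361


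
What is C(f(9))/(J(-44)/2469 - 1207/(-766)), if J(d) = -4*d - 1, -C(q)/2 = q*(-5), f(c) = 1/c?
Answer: 6304180/9342399 ≈ 0.67479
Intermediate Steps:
C(q) = 10*q (C(q) = -2*q*(-5) = -(-10)*q = 10*q)
J(d) = -1 - 4*d
C(f(9))/(J(-44)/2469 - 1207/(-766)) = (10/9)/((-1 - 4*(-44))/2469 - 1207/(-766)) = (10*(1/9))/((-1 + 176)*(1/2469) - 1207*(-1/766)) = 10/(9*(175*(1/2469) + 1207/766)) = 10/(9*(175/2469 + 1207/766)) = 10/(9*(3114133/1891254)) = (10/9)*(1891254/3114133) = 6304180/9342399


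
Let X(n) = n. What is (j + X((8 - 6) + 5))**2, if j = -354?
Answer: 120409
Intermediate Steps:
(j + X((8 - 6) + 5))**2 = (-354 + ((8 - 6) + 5))**2 = (-354 + (2 + 5))**2 = (-354 + 7)**2 = (-347)**2 = 120409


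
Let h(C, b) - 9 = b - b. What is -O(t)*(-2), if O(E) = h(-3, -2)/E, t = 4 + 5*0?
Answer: 9/2 ≈ 4.5000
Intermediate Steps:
t = 4 (t = 4 + 0 = 4)
h(C, b) = 9 (h(C, b) = 9 + (b - b) = 9 + 0 = 9)
O(E) = 9/E
-O(t)*(-2) = -9/4*(-2) = -9*(¼)*(-2) = -9*(-2)/4 = -1*(-9/2) = 9/2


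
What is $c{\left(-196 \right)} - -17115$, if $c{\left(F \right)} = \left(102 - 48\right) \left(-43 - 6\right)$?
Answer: $14469$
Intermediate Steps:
$c{\left(F \right)} = -2646$ ($c{\left(F \right)} = 54 \left(-49\right) = -2646$)
$c{\left(-196 \right)} - -17115 = -2646 - -17115 = -2646 + 17115 = 14469$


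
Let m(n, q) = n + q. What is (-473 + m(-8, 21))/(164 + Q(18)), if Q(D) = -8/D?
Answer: -45/16 ≈ -2.8125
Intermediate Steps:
(-473 + m(-8, 21))/(164 + Q(18)) = (-473 + (-8 + 21))/(164 - 8/18) = (-473 + 13)/(164 - 8*1/18) = -460/(164 - 4/9) = -460/1472/9 = -460*9/1472 = -45/16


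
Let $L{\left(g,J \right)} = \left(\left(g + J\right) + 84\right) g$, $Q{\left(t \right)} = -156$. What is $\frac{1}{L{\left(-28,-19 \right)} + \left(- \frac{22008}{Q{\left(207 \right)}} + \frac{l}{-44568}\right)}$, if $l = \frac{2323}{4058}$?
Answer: $- \frac{2351140272}{2104089716695} \approx -0.0011174$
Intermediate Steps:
$l = \frac{2323}{4058}$ ($l = 2323 \cdot \frac{1}{4058} = \frac{2323}{4058} \approx 0.57245$)
$L{\left(g,J \right)} = g \left(84 + J + g\right)$ ($L{\left(g,J \right)} = \left(\left(J + g\right) + 84\right) g = \left(84 + J + g\right) g = g \left(84 + J + g\right)$)
$\frac{1}{L{\left(-28,-19 \right)} + \left(- \frac{22008}{Q{\left(207 \right)}} + \frac{l}{-44568}\right)} = \frac{1}{- 28 \left(84 - 19 - 28\right) + \left(- \frac{22008}{-156} + \frac{2323}{4058 \left(-44568\right)}\right)} = \frac{1}{\left(-28\right) 37 + \left(\left(-22008\right) \left(- \frac{1}{156}\right) + \frac{2323}{4058} \left(- \frac{1}{44568}\right)\right)} = \frac{1}{-1036 + \left(\frac{1834}{13} - \frac{2323}{180856944}\right)} = \frac{1}{-1036 + \frac{331691605097}{2351140272}} = \frac{1}{- \frac{2104089716695}{2351140272}} = - \frac{2351140272}{2104089716695}$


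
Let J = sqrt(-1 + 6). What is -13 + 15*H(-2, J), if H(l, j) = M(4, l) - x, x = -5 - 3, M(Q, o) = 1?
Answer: 122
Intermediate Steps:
J = sqrt(5) ≈ 2.2361
x = -8
H(l, j) = 9 (H(l, j) = 1 - 1*(-8) = 1 + 8 = 9)
-13 + 15*H(-2, J) = -13 + 15*9 = -13 + 135 = 122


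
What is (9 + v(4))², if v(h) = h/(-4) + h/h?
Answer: 81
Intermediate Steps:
v(h) = 1 - h/4 (v(h) = h*(-¼) + 1 = -h/4 + 1 = 1 - h/4)
(9 + v(4))² = (9 + (1 - ¼*4))² = (9 + (1 - 1))² = (9 + 0)² = 9² = 81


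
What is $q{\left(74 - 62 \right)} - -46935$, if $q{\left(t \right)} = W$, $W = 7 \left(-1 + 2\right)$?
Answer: $46942$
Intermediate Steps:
$W = 7$ ($W = 7 \cdot 1 = 7$)
$q{\left(t \right)} = 7$
$q{\left(74 - 62 \right)} - -46935 = 7 - -46935 = 7 + 46935 = 46942$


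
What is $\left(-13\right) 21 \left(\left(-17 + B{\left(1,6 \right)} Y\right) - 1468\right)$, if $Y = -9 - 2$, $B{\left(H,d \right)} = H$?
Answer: $408408$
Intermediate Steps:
$Y = -11$ ($Y = -9 - 2 = -11$)
$\left(-13\right) 21 \left(\left(-17 + B{\left(1,6 \right)} Y\right) - 1468\right) = \left(-13\right) 21 \left(\left(-17 + 1 \left(-11\right)\right) - 1468\right) = - 273 \left(\left(-17 - 11\right) - 1468\right) = - 273 \left(-28 - 1468\right) = \left(-273\right) \left(-1496\right) = 408408$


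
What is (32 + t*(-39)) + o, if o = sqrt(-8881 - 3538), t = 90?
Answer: -3478 + I*sqrt(12419) ≈ -3478.0 + 111.44*I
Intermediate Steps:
o = I*sqrt(12419) (o = sqrt(-12419) = I*sqrt(12419) ≈ 111.44*I)
(32 + t*(-39)) + o = (32 + 90*(-39)) + I*sqrt(12419) = (32 - 3510) + I*sqrt(12419) = -3478 + I*sqrt(12419)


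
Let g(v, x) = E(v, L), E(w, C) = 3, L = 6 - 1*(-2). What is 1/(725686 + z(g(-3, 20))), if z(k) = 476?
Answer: 1/726162 ≈ 1.3771e-6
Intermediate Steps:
L = 8 (L = 6 + 2 = 8)
g(v, x) = 3
1/(725686 + z(g(-3, 20))) = 1/(725686 + 476) = 1/726162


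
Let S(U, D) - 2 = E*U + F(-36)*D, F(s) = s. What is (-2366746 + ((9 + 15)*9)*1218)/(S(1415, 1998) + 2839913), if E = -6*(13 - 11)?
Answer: -2103658/2751007 ≈ -0.76469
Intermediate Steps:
E = -12 (E = -6*2 = -12)
S(U, D) = 2 - 36*D - 12*U (S(U, D) = 2 + (-12*U - 36*D) = 2 + (-36*D - 12*U) = 2 - 36*D - 12*U)
(-2366746 + ((9 + 15)*9)*1218)/(S(1415, 1998) + 2839913) = (-2366746 + ((9 + 15)*9)*1218)/((2 - 36*1998 - 12*1415) + 2839913) = (-2366746 + (24*9)*1218)/((2 - 71928 - 16980) + 2839913) = (-2366746 + 216*1218)/(-88906 + 2839913) = (-2366746 + 263088)/2751007 = -2103658*1/2751007 = -2103658/2751007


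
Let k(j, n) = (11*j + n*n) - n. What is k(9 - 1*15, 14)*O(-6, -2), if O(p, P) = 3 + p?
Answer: -348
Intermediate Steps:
k(j, n) = n² - n + 11*j (k(j, n) = (11*j + n²) - n = (n² + 11*j) - n = n² - n + 11*j)
k(9 - 1*15, 14)*O(-6, -2) = (14² - 1*14 + 11*(9 - 1*15))*(3 - 6) = (196 - 14 + 11*(9 - 15))*(-3) = (196 - 14 + 11*(-6))*(-3) = (196 - 14 - 66)*(-3) = 116*(-3) = -348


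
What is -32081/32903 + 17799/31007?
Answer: -409095070/1020223321 ≈ -0.40099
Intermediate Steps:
-32081/32903 + 17799/31007 = -409095070/1020223321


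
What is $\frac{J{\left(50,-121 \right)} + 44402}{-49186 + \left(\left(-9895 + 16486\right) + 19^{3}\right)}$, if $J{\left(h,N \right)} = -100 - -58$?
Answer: $- \frac{5545}{4467} \approx -1.2413$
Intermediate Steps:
$J{\left(h,N \right)} = -42$ ($J{\left(h,N \right)} = -100 + 58 = -42$)
$\frac{J{\left(50,-121 \right)} + 44402}{-49186 + \left(\left(-9895 + 16486\right) + 19^{3}\right)} = \frac{-42 + 44402}{-49186 + \left(\left(-9895 + 16486\right) + 19^{3}\right)} = \frac{44360}{-49186 + \left(6591 + 6859\right)} = \frac{44360}{-49186 + 13450} = \frac{44360}{-35736} = 44360 \left(- \frac{1}{35736}\right) = - \frac{5545}{4467}$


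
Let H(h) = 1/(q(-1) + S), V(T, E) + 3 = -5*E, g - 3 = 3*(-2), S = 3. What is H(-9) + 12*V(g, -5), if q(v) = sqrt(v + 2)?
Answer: 1057/4 ≈ 264.25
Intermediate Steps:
g = -3 (g = 3 + 3*(-2) = 3 - 6 = -3)
V(T, E) = -3 - 5*E
q(v) = sqrt(2 + v)
H(h) = 1/4 (H(h) = 1/(sqrt(2 - 1) + 3) = 1/(sqrt(1) + 3) = 1/(1 + 3) = 1/4)
H(-9) + 12*V(g, -5) = 1/4 + 12*(-3 - 5*(-5)) = 1/4 + 12*(-3 + 25) = 1/4 + 12*22 = 1/4 + 264 = 1057/4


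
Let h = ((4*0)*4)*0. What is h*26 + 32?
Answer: 32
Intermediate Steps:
h = 0 (h = (0*4)*0 = 0*0 = 0)
h*26 + 32 = 0*26 + 32 = 0 + 32 = 32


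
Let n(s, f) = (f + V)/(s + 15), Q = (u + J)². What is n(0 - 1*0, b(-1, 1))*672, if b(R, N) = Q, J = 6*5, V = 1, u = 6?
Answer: 290528/5 ≈ 58106.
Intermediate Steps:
J = 30
Q = 1296 (Q = (6 + 30)² = 36² = 1296)
b(R, N) = 1296
n(s, f) = (1 + f)/(15 + s) (n(s, f) = (f + 1)/(s + 15) = (1 + f)/(15 + s))
n(0 - 1*0, b(-1, 1))*672 = ((1 + 1296)/(15 + (0 - 1*0)))*672 = (1297/(15 + (0 + 0)))*672 = (1297/(15 + 0))*672 = (1297/15)*672 = 290528/5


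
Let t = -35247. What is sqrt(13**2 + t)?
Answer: I*sqrt(35078) ≈ 187.29*I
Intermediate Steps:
sqrt(13**2 + t) = sqrt(13**2 - 35247) = sqrt(169 - 35247) = sqrt(-35078) = I*sqrt(35078)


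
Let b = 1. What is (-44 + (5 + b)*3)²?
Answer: 676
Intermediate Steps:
(-44 + (5 + b)*3)² = (-44 + (5 + 1)*3)² = (-44 + 6*3)² = (-44 + 18)² = (-26)² = 676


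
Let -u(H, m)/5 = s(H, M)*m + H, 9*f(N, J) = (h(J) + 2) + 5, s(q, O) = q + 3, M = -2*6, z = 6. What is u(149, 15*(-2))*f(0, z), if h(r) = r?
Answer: 286715/9 ≈ 31857.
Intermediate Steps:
M = -12
s(q, O) = 3 + q
f(N, J) = 7/9 + J/9 (f(N, J) = ((J + 2) + 5)/9 = ((2 + J) + 5)/9 = (7 + J)/9 = 7/9 + J/9)
u(H, m) = -5*H - 5*m*(3 + H) (u(H, m) = -5*((3 + H)*m + H) = -5*(m*(3 + H) + H) = -5*(H + m*(3 + H)) = -5*H - 5*m*(3 + H))
u(149, 15*(-2))*f(0, z) = (-5*149 - 5*15*(-2)*(3 + 149))*(7/9 + (⅑)*6) = (-745 - 5*(-30)*152)*(7/9 + ⅔) = (-745 + 22800)*(13/9) = 22055*(13/9) = 286715/9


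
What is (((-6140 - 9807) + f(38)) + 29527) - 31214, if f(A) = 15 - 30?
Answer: -17649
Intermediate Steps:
f(A) = -15
(((-6140 - 9807) + f(38)) + 29527) - 31214 = (((-6140 - 9807) - 15) + 29527) - 31214 = ((-15947 - 15) + 29527) - 31214 = (-15962 + 29527) - 31214 = 13565 - 31214 = -17649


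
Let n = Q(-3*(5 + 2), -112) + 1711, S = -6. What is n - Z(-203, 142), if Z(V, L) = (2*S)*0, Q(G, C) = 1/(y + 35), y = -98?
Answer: 107792/63 ≈ 1711.0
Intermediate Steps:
Q(G, C) = -1/63 (Q(G, C) = 1/(-98 + 35) = 1/(-63) = -1/63)
Z(V, L) = 0 (Z(V, L) = (2*(-6))*0 = -12*0 = 0)
n = 107792/63 (n = -1/63 + 1711 = 107792/63 ≈ 1711.0)
n - Z(-203, 142) = 107792/63 - 1*0 = 107792/63 + 0 = 107792/63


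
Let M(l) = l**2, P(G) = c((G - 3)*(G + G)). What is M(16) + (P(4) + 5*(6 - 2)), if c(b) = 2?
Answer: 278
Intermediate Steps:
P(G) = 2
M(16) + (P(4) + 5*(6 - 2)) = 16**2 + (2 + 5*(6 - 2)) = 256 + (2 + 5*4) = 256 + (2 + 20) = 256 + 22 = 278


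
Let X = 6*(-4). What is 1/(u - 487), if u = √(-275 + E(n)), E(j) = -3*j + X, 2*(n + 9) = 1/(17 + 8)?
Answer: -24350/11872053 - 5*I*√27206/11872053 ≈ -0.002051 - 6.9467e-5*I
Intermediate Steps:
X = -24
n = -449/50 (n = -9 + 1/(2*(17 + 8)) = -9 + (½)/25 = -9 + (½)*(1/25) = -9 + 1/50 = -449/50 ≈ -8.9800)
E(j) = -24 - 3*j (E(j) = -3*j - 24 = -24 - 3*j)
u = I*√27206/10 (u = √(-275 + (-24 - 3*(-449/50))) = √(-275 + (-24 + 1347/50)) = √(-275 + 147/50) = √(-13603/50) = I*√27206/10 ≈ 16.494*I)
1/(u - 487) = 1/(I*√27206/10 - 487) = 1/(-487 + I*√27206/10)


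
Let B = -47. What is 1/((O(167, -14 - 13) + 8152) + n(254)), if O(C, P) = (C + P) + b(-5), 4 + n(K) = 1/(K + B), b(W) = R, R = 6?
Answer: 207/1716859 ≈ 0.00012057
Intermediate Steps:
b(W) = 6
n(K) = -4 + 1/(-47 + K) (n(K) = -4 + 1/(K - 47) = -4 + 1/(-47 + K))
O(C, P) = 6 + C + P (O(C, P) = (C + P) + 6 = 6 + C + P)
1/((O(167, -14 - 13) + 8152) + n(254)) = 1/(((6 + 167 + (-14 - 13)) + 8152) + (189 - 4*254)/(-47 + 254)) = 1/(((6 + 167 - 27) + 8152) + (189 - 1016)/207) = 1/((146 + 8152) + (1/207)*(-827)) = 1/(8298 - 827/207) = 1/(1716859/207) = 207/1716859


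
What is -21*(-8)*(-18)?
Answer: -3024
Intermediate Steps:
-21*(-8)*(-18) = 168*(-18) = -3024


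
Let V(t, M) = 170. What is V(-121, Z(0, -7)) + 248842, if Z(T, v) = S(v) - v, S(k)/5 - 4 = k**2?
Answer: 249012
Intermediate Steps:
S(k) = 20 + 5*k**2
Z(T, v) = 20 - v + 5*v**2 (Z(T, v) = (20 + 5*v**2) - v = 20 - v + 5*v**2)
V(-121, Z(0, -7)) + 248842 = 170 + 248842 = 249012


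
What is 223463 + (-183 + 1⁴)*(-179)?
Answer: 256041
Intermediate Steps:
223463 + (-183 + 1⁴)*(-179) = 223463 + (-183 + 1)*(-179) = 223463 - 182*(-179) = 223463 + 32578 = 256041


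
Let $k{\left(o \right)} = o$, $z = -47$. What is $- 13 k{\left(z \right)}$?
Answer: $611$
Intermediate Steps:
$- 13 k{\left(z \right)} = \left(-13\right) \left(-47\right) = 611$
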